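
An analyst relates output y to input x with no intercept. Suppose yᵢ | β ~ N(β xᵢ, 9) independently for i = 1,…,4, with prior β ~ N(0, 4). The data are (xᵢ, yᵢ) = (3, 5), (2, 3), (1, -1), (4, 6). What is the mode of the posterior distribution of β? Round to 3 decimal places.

log p(β | y) = −Σ(yᵢ − βxᵢ)²/(2·9) − β²/(2·4) + const.
Setting the derivative to zero: Σxᵢ(yᵢ − βxᵢ)/9 − β/4 = 0, so β = Σxᵢyᵢ / (Σxᵢ² + σ²/τ²).
Σxᵢyᵢ = 3·5 + 2·3 + 1·(-1) + 4·6 = 44; Σxᵢ² = 30; σ²/τ² = 2.25.
β̂_MAP = 44 / (30 + 2.25) = 44/32.25 ≈ 1.364.

β̂_MAP = 1.364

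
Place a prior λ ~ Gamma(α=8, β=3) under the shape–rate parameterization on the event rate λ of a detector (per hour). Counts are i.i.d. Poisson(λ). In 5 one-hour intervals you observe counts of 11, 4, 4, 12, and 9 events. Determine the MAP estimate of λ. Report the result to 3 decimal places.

λ̂_MAP = 5.875

Σxᵢ = 11+4+4+12+9 = 40, with n = 5.
Posterior ∝ λ^7e^(−3λ) · λ^40e^(−5λ) = λ^47e^(−8λ), i.e. Gamma(shape=48, rate=8).
The mode of a Gamma(a, b) with a ≥ 1 (shape–rate) is (a−1)/b = 47/8 ≈ 5.875.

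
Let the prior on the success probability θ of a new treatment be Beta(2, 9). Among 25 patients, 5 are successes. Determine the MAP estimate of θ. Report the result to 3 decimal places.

θ̂_MAP = 0.176

Prior: Beta(2, 9).
Data: 5 successes in 25 trials. The binomial likelihood contributes θ^5(1−θ)^20, so the posterior is Beta(2+5, 9+20) = Beta(7, 29).
For Beta(a, b) with a, b > 1 the mode is (a−1)/(a+b−2) = 6/34 ≈ 0.176.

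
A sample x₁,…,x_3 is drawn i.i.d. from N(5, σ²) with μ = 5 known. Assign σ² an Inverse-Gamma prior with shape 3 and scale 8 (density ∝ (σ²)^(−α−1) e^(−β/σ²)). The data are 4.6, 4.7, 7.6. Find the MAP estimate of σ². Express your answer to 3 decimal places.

Sum of squared deviations about the known mean: SS = (4.6−5)² + (4.7−5)² + (7.6−5)² = 7.01.
The Normal likelihood contributes (σ²)^(−n/2) exp(−SS/(2σ²)), so the posterior is Inverse-Gamma(α + n/2, β + SS/2) = Inverse-Gamma(4.5, 11.505).
The mode of Inverse-Gamma(a, b) is b/(a+1) = 11.505/5.5 ≈ 2.092.

σ̂²_MAP = 2.092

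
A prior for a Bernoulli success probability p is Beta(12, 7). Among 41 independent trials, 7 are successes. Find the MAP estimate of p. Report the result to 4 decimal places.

p̂_MAP = 0.3103

Prior: Beta(12, 7).
Data: 7 successes in 41 trials. The binomial likelihood contributes p^7(1−p)^34, so the posterior is Beta(12+7, 7+34) = Beta(19, 41).
For Beta(a, b) with a, b > 1 the mode is (a−1)/(a+b−2) = 18/58 ≈ 0.3103.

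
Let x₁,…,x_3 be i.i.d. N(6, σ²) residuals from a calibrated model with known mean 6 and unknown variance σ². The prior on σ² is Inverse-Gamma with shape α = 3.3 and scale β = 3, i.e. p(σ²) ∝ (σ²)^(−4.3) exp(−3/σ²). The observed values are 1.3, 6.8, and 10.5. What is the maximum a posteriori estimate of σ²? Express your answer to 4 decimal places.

Sum of squared deviations about the known mean: SS = (1.3−6)² + (6.8−6)² + (10.5−6)² = 42.98.
The Normal likelihood contributes (σ²)^(−n/2) exp(−SS/(2σ²)), so the posterior is Inverse-Gamma(α + n/2, β + SS/2) = Inverse-Gamma(4.8, 24.49).
The mode of Inverse-Gamma(a, b) is b/(a+1) = 24.49/5.8 ≈ 4.2224.

σ̂²_MAP = 4.2224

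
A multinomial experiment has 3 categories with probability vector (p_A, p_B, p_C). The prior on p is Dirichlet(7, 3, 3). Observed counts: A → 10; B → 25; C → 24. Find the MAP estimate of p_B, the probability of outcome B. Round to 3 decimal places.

The posterior is Dirichlet(αᵢ + nᵢ) = Dirichlet(17, 28, 27).
For a Dirichlet(a₁,…,a_K) with all aᵢ > 1, the mode has j-th component (aⱼ − 1)/(Σaᵢ − K).
Here Σaᵢ = 72 and K = 3, so p_B = (28 − 1)/(72 − 3) = 27/69 ≈ 0.391.

MAP estimate of p_B = 0.391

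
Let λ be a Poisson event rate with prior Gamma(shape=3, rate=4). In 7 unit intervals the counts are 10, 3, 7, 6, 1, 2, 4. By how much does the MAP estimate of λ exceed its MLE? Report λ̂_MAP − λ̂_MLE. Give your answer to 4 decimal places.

Σxᵢ = 33. Posterior is Gamma(36, 11); MAP = (36−1)/11 = 35/11 ≈ 3.18182.
MLE = x̄ = 33/7 ≈ 4.71429.
Difference = 35/11 − 33/7 = -118/77 ≈ -1.5325.

MAP − MLE = -1.5325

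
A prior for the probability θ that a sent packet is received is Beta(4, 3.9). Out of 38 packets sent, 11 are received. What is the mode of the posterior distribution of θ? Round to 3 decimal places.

Prior: Beta(4, 3.9).
Data: 11 successes in 38 trials. The binomial likelihood contributes θ^11(1−θ)^27, so the posterior is Beta(4+11, 3.9+27) = Beta(15, 30.9).
For Beta(a, b) with a, b > 1 the mode is (a−1)/(a+b−2) = 14/43.9 ≈ 0.319.

θ̂_MAP = 0.319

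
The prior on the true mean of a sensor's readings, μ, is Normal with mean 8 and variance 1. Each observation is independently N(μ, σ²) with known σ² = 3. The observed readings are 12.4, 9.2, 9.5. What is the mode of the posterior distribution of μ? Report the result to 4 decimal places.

μ̂_MAP = 9.1833

n = 3; x̄ = (12.4 + 9.2 + 9.5)/3 = 31.1/3 = 311/30 ≈ 10.3667.
For a Normal prior and Normal likelihood with known variance, the posterior is Normal; its mode equals its mean, the precision-weighted average.
Prior precision 1/σ₀² = 1/1 = 1; data precision n/σ² = 3/3 = 1.
μ̂ = (1·8 + 1·(311/30)) / (1 + 1) = (551/30)/2 = 551/60 ≈ 9.1833.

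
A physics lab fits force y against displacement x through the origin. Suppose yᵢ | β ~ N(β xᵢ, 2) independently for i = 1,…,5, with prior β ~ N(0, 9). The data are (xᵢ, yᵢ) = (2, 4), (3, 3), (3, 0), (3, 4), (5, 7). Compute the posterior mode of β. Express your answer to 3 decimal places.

log p(β | y) = −Σ(yᵢ − βxᵢ)²/(2·2) − β²/(2·9) + const.
Setting the derivative to zero: Σxᵢ(yᵢ − βxᵢ)/2 − β/9 = 0, so β = Σxᵢyᵢ / (Σxᵢ² + σ²/τ²).
Σxᵢyᵢ = 2·4 + 3·3 + 3·0 + 3·4 + 5·7 = 64; Σxᵢ² = 56; σ²/τ² = 2/9.
β̂_MAP = 64 / (56 + 2/9) = 64/(506/9) = 288/253 ≈ 1.138.

β̂_MAP = 1.138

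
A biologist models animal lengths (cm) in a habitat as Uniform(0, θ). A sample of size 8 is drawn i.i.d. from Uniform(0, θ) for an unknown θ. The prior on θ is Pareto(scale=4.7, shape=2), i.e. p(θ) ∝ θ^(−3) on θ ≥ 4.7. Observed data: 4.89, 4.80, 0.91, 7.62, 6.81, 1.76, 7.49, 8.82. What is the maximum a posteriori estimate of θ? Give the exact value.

The Uniform(0, θ) likelihood is θ^(−n) for θ ≥ max(xᵢ), zero otherwise. Here max(xᵢ) = 8.82.
Posterior ∝ θ^(−3) · θ^(−8) = θ^(−11) on θ ≥ max(4.7, 8.82) = 8.82.
This density is strictly decreasing in θ, so the posterior mode lies at the lower boundary of the support.

θ̂_MAP = 8.82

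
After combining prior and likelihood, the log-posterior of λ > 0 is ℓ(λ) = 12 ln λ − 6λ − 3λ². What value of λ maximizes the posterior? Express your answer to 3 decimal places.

ℓ'(λ) = 12/λ − 6 − 6λ. Setting this to zero and multiplying by λ: 6λ² + 6λ − 12 = 0.
λ = (−6 + √(6² + 4·6·12)) / (2·6) = (−6 + √324) / 12 = (−6 + 18)/12 = 1.
ℓ''(λ) = −12/λ² − 6 < 0, confirming a maximum.

λ̂_MAP = 1.000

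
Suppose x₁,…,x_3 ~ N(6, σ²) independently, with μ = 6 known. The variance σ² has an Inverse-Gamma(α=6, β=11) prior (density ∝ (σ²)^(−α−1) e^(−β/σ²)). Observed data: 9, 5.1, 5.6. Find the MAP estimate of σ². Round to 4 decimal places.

Sum of squared deviations about the known mean: SS = (9−6)² + (5.1−6)² + (5.6−6)² = 9.97.
The Normal likelihood contributes (σ²)^(−n/2) exp(−SS/(2σ²)), so the posterior is Inverse-Gamma(α + n/2, β + SS/2) = Inverse-Gamma(7.5, 15.985).
The mode of Inverse-Gamma(a, b) is b/(a+1) = 15.985/8.5 ≈ 1.8806.

σ̂²_MAP = 1.8806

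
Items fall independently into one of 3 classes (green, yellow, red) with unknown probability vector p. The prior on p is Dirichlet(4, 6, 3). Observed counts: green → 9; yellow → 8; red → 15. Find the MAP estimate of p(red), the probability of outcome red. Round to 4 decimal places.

The posterior is Dirichlet(αᵢ + nᵢ) = Dirichlet(13, 14, 18).
For a Dirichlet(a₁,…,a_K) with all aᵢ > 1, the mode has j-th component (aⱼ − 1)/(Σaᵢ − K).
Here Σaᵢ = 45 and K = 3, so p(red) = (18 − 1)/(45 − 3) = 17/42 ≈ 0.4048.

MAP estimate of p(red) = 0.4048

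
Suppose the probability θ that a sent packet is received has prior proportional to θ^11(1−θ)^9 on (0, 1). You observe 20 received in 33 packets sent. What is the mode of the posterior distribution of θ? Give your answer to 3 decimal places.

θ̂_MAP = 0.585

The prior density ∝ θ^11(1−θ)^9 is the kernel of Beta(12, 10).
Data: 20 successes in 33 trials. The binomial likelihood contributes θ^20(1−θ)^13, so the posterior is Beta(12+20, 10+13) = Beta(32, 23).
For Beta(a, b) with a, b > 1 the mode is (a−1)/(a+b−2) = 31/53 ≈ 0.585.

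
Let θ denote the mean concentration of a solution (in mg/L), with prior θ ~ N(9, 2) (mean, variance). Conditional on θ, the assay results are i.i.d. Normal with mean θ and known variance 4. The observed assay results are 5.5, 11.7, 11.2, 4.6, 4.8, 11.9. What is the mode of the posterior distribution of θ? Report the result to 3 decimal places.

n = 6; x̄ = (5.5 + 11.7 + 11.2 + 4.6 + 4.8 + 11.9)/6 = 49.7/6 = 497/60 ≈ 8.2833.
For a Normal prior and Normal likelihood with known variance, the posterior is Normal; its mode equals its mean, the precision-weighted average.
Prior precision 1/σ₀² = 1/2 = 0.5; data precision n/σ² = 6/4 = 1.5.
θ̂ = (0.5·9 + 1.5·(497/60)) / (0.5 + 1.5) = 16.925/2 = 8.4625 ≈ 8.463.

θ̂_MAP = 8.463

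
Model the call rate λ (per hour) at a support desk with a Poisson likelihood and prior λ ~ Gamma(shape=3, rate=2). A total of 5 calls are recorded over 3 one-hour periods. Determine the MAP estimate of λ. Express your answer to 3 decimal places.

Σxᵢ = 5, n = 3.
Posterior ∝ λ^2e^(−2λ) · λ^5e^(−3λ) = λ^7e^(−5λ), i.e. Gamma(shape=8, rate=5).
The mode of a Gamma(a, b) with a ≥ 1 (shape–rate) is (a−1)/b = 7/5 ≈ 1.400.

λ̂_MAP = 1.400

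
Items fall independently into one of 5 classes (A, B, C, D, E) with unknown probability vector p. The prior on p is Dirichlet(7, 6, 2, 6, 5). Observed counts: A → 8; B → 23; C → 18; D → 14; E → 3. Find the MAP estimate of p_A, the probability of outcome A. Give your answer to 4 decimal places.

The posterior is Dirichlet(αᵢ + nᵢ) = Dirichlet(15, 29, 20, 20, 8).
For a Dirichlet(a₁,…,a_K) with all aᵢ > 1, the mode has j-th component (aⱼ − 1)/(Σaᵢ − K).
Here Σaᵢ = 92 and K = 5, so p_A = (15 − 1)/(92 − 5) = 14/87 ≈ 0.1609.

MAP estimate of p_A = 0.1609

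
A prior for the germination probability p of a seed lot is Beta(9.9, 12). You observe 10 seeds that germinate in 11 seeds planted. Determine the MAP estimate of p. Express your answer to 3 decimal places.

Prior: Beta(9.9, 12).
Data: 10 successes in 11 trials. The binomial likelihood contributes p^10(1−p)^1, so the posterior is Beta(9.9+10, 12+1) = Beta(19.9, 13).
For Beta(a, b) with a, b > 1 the mode is (a−1)/(a+b−2) = 18.9/30.9 ≈ 0.612.

p̂_MAP = 0.612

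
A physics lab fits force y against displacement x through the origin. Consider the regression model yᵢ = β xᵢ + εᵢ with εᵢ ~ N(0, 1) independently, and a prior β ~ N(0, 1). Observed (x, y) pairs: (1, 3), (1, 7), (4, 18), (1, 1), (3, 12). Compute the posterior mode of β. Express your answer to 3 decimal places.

log p(β | y) = −Σ(yᵢ − βxᵢ)²/(2·1) − β²/(2·1) + const.
Setting the derivative to zero: Σxᵢ(yᵢ − βxᵢ)/1 − β/1 = 0, so β = Σxᵢyᵢ / (Σxᵢ² + σ²/τ²).
Σxᵢyᵢ = 1·3 + 1·7 + 4·18 + 1·1 + 3·12 = 119; Σxᵢ² = 28; σ²/τ² = 1.
β̂_MAP = 119 / (28 + 1) = 119/29 ≈ 4.103.

β̂_MAP = 4.103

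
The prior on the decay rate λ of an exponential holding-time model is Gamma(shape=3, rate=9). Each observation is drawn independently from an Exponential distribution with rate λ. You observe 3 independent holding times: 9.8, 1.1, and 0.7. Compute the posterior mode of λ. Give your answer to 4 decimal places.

λ̂_MAP = 0.2427

The Exponential(rate=λ) likelihood is ∝ λ^n e^(−λΣtᵢ). Here n = 3 and Σtᵢ = 9.8 + 1.1 + 0.7 = 11.6.
Posterior ∝ λ^2e^(−9λ) · λ^3e^(−11.6λ) = λ^5e^(−20.6λ), i.e. Gamma(6, 20.6).
Mode = (a−1)/b = 5/20.6 ≈ 0.2427.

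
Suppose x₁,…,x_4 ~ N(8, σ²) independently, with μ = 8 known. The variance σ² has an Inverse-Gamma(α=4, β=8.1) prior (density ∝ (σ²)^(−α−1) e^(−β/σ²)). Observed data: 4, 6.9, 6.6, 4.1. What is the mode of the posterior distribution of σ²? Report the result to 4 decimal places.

Sum of squared deviations about the known mean: SS = (4−8)² + (6.9−8)² + (6.6−8)² + (4.1−8)² = 34.38.
The Normal likelihood contributes (σ²)^(−n/2) exp(−SS/(2σ²)), so the posterior is Inverse-Gamma(α + n/2, β + SS/2) = Inverse-Gamma(6, 25.29).
The mode of Inverse-Gamma(a, b) is b/(a+1) = 25.29/7 ≈ 3.6129.

σ̂²_MAP = 3.6129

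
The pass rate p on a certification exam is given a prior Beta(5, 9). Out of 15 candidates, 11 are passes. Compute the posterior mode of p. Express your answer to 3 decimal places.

p̂_MAP = 0.556

Prior: Beta(5, 9).
Data: 11 successes in 15 trials. The binomial likelihood contributes p^11(1−p)^4, so the posterior is Beta(5+11, 9+4) = Beta(16, 13).
For Beta(a, b) with a, b > 1 the mode is (a−1)/(a+b−2) = 15/27 ≈ 0.556.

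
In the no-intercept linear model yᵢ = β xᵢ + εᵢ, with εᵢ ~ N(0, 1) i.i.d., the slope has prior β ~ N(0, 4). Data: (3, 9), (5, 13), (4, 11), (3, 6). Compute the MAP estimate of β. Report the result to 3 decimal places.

β̂_MAP = 2.599

log p(β | y) = −Σ(yᵢ − βxᵢ)²/(2·1) − β²/(2·4) + const.
Setting the derivative to zero: Σxᵢ(yᵢ − βxᵢ)/1 − β/4 = 0, so β = Σxᵢyᵢ / (Σxᵢ² + σ²/τ²).
Σxᵢyᵢ = 3·9 + 5·13 + 4·11 + 3·6 = 154; Σxᵢ² = 59; σ²/τ² = 0.25.
β̂_MAP = 154 / (59 + 0.25) = 154/59.25 ≈ 2.599.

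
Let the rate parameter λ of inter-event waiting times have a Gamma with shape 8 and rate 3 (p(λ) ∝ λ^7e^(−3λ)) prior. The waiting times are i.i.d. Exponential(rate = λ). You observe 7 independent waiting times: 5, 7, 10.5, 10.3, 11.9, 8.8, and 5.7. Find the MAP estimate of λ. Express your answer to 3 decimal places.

λ̂_MAP = 0.225

The Exponential(rate=λ) likelihood is ∝ λ^n e^(−λΣtᵢ). Here n = 7 and Σtᵢ = 5 + 7 + 10.5 + 10.3 + 11.9 + 8.8 + 5.7 = 59.2.
Posterior ∝ λ^7e^(−3λ) · λ^7e^(−59.2λ) = λ^14e^(−62.2λ), i.e. Gamma(15, 62.2).
Mode = (a−1)/b = 14/62.2 ≈ 0.225.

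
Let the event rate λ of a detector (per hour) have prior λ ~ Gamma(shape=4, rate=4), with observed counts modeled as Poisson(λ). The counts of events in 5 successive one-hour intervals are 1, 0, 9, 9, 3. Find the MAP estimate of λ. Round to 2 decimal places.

Σxᵢ = 1+0+9+9+3 = 22, with n = 5.
Posterior ∝ λ^3e^(−4λ) · λ^22e^(−5λ) = λ^25e^(−9λ), i.e. Gamma(shape=26, rate=9).
The mode of a Gamma(a, b) with a ≥ 1 (shape–rate) is (a−1)/b = 25/9 ≈ 2.78.

λ̂_MAP = 2.78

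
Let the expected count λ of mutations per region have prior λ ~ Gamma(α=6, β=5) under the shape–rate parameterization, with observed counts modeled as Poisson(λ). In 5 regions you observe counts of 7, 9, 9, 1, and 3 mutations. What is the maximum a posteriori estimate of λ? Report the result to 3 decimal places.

λ̂_MAP = 3.400

Σxᵢ = 7+9+9+1+3 = 29, with n = 5.
Posterior ∝ λ^5e^(−5λ) · λ^29e^(−5λ) = λ^34e^(−10λ), i.e. Gamma(shape=35, rate=10).
The mode of a Gamma(a, b) with a ≥ 1 (shape–rate) is (a−1)/b = 34/10 ≈ 3.400.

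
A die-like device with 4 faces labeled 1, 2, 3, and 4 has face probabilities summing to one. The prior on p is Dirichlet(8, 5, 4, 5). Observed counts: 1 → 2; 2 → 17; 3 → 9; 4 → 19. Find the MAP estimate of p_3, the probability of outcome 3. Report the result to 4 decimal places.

MAP estimate: 0.1846

The posterior is Dirichlet(αᵢ + nᵢ) = Dirichlet(10, 22, 13, 24).
For a Dirichlet(a₁,…,a_K) with all aᵢ > 1, the mode has j-th component (aⱼ − 1)/(Σaᵢ − K).
Here Σaᵢ = 69 and K = 4, so p_3 = (13 − 1)/(69 − 4) = 12/65 ≈ 0.1846.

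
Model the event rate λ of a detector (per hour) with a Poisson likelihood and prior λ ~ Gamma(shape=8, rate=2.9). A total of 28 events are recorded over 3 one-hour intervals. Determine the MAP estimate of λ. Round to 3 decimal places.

Σxᵢ = 28, n = 3.
Posterior ∝ λ^7e^(−2.9λ) · λ^28e^(−3λ) = λ^35e^(−5.9λ), i.e. Gamma(shape=36, rate=5.9).
The mode of a Gamma(a, b) with a ≥ 1 (shape–rate) is (a−1)/b = 35/5.9 ≈ 5.932.

λ̂_MAP = 5.932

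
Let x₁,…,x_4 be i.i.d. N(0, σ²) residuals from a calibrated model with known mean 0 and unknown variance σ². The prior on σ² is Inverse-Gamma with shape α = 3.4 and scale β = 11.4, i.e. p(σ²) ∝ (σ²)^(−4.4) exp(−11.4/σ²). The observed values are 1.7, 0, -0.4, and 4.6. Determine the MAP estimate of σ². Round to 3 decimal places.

Sum of squared deviations about the known mean: SS = (1.7−0)² + (0−0)² + (-0.4−0)² + (4.6−0)² = 24.21.
The Normal likelihood contributes (σ²)^(−n/2) exp(−SS/(2σ²)), so the posterior is Inverse-Gamma(α + n/2, β + SS/2) = Inverse-Gamma(5.4, 23.505).
The mode of Inverse-Gamma(a, b) is b/(a+1) = 23.505/6.4 ≈ 3.673.

σ̂²_MAP = 3.673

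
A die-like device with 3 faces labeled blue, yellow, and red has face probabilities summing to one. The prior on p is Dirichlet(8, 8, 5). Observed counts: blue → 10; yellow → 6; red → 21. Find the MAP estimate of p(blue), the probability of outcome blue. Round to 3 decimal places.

MAP estimate of p(blue) = 0.309

The posterior is Dirichlet(αᵢ + nᵢ) = Dirichlet(18, 14, 26).
For a Dirichlet(a₁,…,a_K) with all aᵢ > 1, the mode has j-th component (aⱼ − 1)/(Σaᵢ − K).
Here Σaᵢ = 58 and K = 3, so p(blue) = (18 − 1)/(58 − 3) = 17/55 ≈ 0.309.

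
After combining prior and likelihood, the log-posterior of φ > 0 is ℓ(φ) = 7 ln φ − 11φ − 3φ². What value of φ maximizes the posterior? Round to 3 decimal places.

ℓ'(φ) = 7/φ − 11 − 6φ. Setting this to zero and multiplying by φ: 6φ² + 11φ − 7 = 0.
φ = (−11 + √(11² + 4·6·7)) / (2·6) = (−11 + √289) / 12 = (−11 + 17)/12 = 1/2.
ℓ''(φ) = −7/φ² − 6 < 0, confirming a maximum.

φ̂_MAP = 0.500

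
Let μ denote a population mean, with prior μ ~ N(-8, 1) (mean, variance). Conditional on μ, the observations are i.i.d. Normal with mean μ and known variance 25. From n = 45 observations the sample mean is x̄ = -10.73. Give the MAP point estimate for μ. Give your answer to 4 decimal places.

μ̂_MAP = -9.7550

n = 45, x̄ = -10.73.
For a Normal prior and Normal likelihood with known variance, the posterior is Normal; its mode equals its mean, the precision-weighted average.
Prior precision 1/σ₀² = 1/1 = 1; data precision n/σ² = 45/25 = 1.8.
μ̂ = (1·(-8) + 1.8·(-10.73)) / (1 + 1.8) = (-27.314)/2.8 = -9.7550.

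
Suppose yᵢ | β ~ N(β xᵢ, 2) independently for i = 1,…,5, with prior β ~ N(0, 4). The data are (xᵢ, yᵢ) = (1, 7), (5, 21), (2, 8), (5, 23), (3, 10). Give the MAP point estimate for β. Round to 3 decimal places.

β̂_MAP = 4.233

log p(β | y) = −Σ(yᵢ − βxᵢ)²/(2·2) − β²/(2·4) + const.
Setting the derivative to zero: Σxᵢ(yᵢ − βxᵢ)/2 − β/4 = 0, so β = Σxᵢyᵢ / (Σxᵢ² + σ²/τ²).
Σxᵢyᵢ = 1·7 + 5·21 + 2·8 + 5·23 + 3·10 = 273; Σxᵢ² = 64; σ²/τ² = 0.5.
β̂_MAP = 273 / (64 + 0.5) = 273/64.5 ≈ 4.233.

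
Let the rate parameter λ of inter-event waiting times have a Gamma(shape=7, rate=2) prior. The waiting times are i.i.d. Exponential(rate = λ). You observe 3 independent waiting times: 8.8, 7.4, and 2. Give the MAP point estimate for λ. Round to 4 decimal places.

The Exponential(rate=λ) likelihood is ∝ λ^n e^(−λΣtᵢ). Here n = 3 and Σtᵢ = 8.8 + 7.4 + 2 = 18.2.
Posterior ∝ λ^6e^(−2λ) · λ^3e^(−18.2λ) = λ^9e^(−20.2λ), i.e. Gamma(10, 20.2).
Mode = (a−1)/b = 9/20.2 ≈ 0.4455.

λ̂_MAP = 0.4455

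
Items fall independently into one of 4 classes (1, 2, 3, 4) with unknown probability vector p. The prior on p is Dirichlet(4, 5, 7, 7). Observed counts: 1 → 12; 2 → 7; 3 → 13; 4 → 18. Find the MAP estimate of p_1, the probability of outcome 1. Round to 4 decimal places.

MAP estimate: 0.2174

The posterior is Dirichlet(αᵢ + nᵢ) = Dirichlet(16, 12, 20, 25).
For a Dirichlet(a₁,…,a_K) with all aᵢ > 1, the mode has j-th component (aⱼ − 1)/(Σaᵢ − K).
Here Σaᵢ = 73 and K = 4, so p_1 = (16 − 1)/(73 − 4) = 15/69 ≈ 0.2174.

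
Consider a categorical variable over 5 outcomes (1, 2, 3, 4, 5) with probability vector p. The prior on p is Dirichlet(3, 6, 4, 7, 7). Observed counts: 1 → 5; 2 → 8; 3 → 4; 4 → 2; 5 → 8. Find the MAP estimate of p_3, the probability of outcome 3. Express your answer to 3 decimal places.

The posterior is Dirichlet(αᵢ + nᵢ) = Dirichlet(8, 14, 8, 9, 15).
For a Dirichlet(a₁,…,a_K) with all aᵢ > 1, the mode has j-th component (aⱼ − 1)/(Σaᵢ − K).
Here Σaᵢ = 54 and K = 5, so p_3 = (8 − 1)/(54 − 5) = 7/49 ≈ 0.143.

MAP estimate: 0.143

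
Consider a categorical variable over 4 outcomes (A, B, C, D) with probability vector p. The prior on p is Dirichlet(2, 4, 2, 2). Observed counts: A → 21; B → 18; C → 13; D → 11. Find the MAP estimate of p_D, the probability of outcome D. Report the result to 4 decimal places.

MAP estimate of p_D = 0.1739

The posterior is Dirichlet(αᵢ + nᵢ) = Dirichlet(23, 22, 15, 13).
For a Dirichlet(a₁,…,a_K) with all aᵢ > 1, the mode has j-th component (aⱼ − 1)/(Σaᵢ − K).
Here Σaᵢ = 73 and K = 4, so p_D = (13 − 1)/(73 − 4) = 12/69 ≈ 0.1739.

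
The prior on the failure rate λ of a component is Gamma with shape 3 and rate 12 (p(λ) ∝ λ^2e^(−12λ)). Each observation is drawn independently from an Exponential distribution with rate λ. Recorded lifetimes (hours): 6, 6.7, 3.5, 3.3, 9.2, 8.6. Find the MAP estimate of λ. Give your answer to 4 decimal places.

λ̂_MAP = 0.1623

The Exponential(rate=λ) likelihood is ∝ λ^n e^(−λΣtᵢ). Here n = 6 and Σtᵢ = 6 + 6.7 + 3.5 + 3.3 + 9.2 + 8.6 = 37.3.
Posterior ∝ λ^2e^(−12λ) · λ^6e^(−37.3λ) = λ^8e^(−49.3λ), i.e. Gamma(9, 49.3).
Mode = (a−1)/b = 8/49.3 ≈ 0.1623.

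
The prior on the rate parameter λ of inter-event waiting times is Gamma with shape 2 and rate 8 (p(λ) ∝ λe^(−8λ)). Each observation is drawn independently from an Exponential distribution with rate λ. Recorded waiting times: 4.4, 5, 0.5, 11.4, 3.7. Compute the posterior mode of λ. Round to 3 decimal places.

λ̂_MAP = 0.182

The Exponential(rate=λ) likelihood is ∝ λ^n e^(−λΣtᵢ). Here n = 5 and Σtᵢ = 4.4 + 5 + 0.5 + 11.4 + 3.7 = 25.
Posterior ∝ λe^(−8λ) · λ^5e^(−25λ) = λ^6e^(−33λ), i.e. Gamma(7, 33).
Mode = (a−1)/b = 6/33 ≈ 0.182.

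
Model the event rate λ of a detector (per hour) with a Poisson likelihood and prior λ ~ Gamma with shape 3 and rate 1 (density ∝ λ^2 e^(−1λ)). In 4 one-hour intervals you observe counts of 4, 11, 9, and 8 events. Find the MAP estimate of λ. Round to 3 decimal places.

Σxᵢ = 4+11+9+8 = 32, with n = 4.
Posterior ∝ λ^2e^(−1λ) · λ^32e^(−4λ) = λ^34e^(−5λ), i.e. Gamma(shape=35, rate=5).
The mode of a Gamma(a, b) with a ≥ 1 (shape–rate) is (a−1)/b = 34/5 ≈ 6.800.

λ̂_MAP = 6.800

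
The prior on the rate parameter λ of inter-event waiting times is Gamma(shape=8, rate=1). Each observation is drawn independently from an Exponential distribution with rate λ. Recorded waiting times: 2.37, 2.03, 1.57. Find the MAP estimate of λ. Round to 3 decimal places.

The Exponential(rate=λ) likelihood is ∝ λ^n e^(−λΣtᵢ). Here n = 3 and Σtᵢ = 2.37 + 2.03 + 1.57 = 5.97.
Posterior ∝ λ^7e^(−1λ) · λ^3e^(−5.97λ) = λ^10e^(−6.97λ), i.e. Gamma(11, 6.97).
Mode = (a−1)/b = 10/6.97 ≈ 1.435.

λ̂_MAP = 1.435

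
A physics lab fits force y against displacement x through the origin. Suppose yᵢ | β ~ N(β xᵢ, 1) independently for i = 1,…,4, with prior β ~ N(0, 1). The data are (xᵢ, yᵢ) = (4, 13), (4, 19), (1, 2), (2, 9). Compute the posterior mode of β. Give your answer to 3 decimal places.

log p(β | y) = −Σ(yᵢ − βxᵢ)²/(2·1) − β²/(2·1) + const.
Setting the derivative to zero: Σxᵢ(yᵢ − βxᵢ)/1 − β/1 = 0, so β = Σxᵢyᵢ / (Σxᵢ² + σ²/τ²).
Σxᵢyᵢ = 4·13 + 4·19 + 1·2 + 2·9 = 148; Σxᵢ² = 37; σ²/τ² = 1.
β̂_MAP = 148 / (37 + 1) = 148/38 ≈ 3.895.

β̂_MAP = 3.895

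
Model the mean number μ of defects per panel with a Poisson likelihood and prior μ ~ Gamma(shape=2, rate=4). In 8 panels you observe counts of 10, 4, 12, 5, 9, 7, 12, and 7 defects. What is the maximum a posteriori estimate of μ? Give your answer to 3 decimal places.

Σxᵢ = 10+4+12+5+9+7+12+7 = 66, with n = 8.
Posterior ∝ μe^(−4μ) · μ^66e^(−8μ) = μ^67e^(−12μ), i.e. Gamma(shape=68, rate=12).
The mode of a Gamma(a, b) with a ≥ 1 (shape–rate) is (a−1)/b = 67/12 ≈ 5.583.

μ̂_MAP = 5.583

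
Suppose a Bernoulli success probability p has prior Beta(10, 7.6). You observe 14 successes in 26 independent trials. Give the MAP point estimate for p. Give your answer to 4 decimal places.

p̂_MAP = 0.5529

Prior: Beta(10, 7.6).
Data: 14 successes in 26 trials. The binomial likelihood contributes p^14(1−p)^12, so the posterior is Beta(10+14, 7.6+12) = Beta(24, 19.6).
For Beta(a, b) with a, b > 1 the mode is (a−1)/(a+b−2) = 23/41.6 ≈ 0.5529.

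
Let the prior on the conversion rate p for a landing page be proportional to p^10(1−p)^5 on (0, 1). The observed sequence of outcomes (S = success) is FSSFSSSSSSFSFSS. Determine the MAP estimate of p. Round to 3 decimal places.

p̂_MAP = 0.700

The prior density ∝ p^10(1−p)^5 is the kernel of Beta(11, 6).
Data: 11 successes in 15 trials (from the sequence). The binomial likelihood contributes p^11(1−p)^4, so the posterior is Beta(11+11, 6+4) = Beta(22, 10).
For Beta(a, b) with a, b > 1 the mode is (a−1)/(a+b−2) = 21/30 ≈ 0.700.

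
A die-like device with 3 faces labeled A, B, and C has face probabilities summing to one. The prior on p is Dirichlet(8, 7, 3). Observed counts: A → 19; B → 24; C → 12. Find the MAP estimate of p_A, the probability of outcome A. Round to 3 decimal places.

The posterior is Dirichlet(αᵢ + nᵢ) = Dirichlet(27, 31, 15).
For a Dirichlet(a₁,…,a_K) with all aᵢ > 1, the mode has j-th component (aⱼ − 1)/(Σaᵢ − K).
Here Σaᵢ = 73 and K = 3, so p_A = (27 − 1)/(73 − 3) = 26/70 ≈ 0.371.

MAP estimate of p_A = 0.371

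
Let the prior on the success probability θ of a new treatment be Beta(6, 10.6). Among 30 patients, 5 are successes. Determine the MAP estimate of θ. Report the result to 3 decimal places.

θ̂_MAP = 0.224

Prior: Beta(6, 10.6).
Data: 5 successes in 30 trials. The binomial likelihood contributes θ^5(1−θ)^25, so the posterior is Beta(6+5, 10.6+25) = Beta(11, 35.6).
For Beta(a, b) with a, b > 1 the mode is (a−1)/(a+b−2) = 10/44.6 ≈ 0.224.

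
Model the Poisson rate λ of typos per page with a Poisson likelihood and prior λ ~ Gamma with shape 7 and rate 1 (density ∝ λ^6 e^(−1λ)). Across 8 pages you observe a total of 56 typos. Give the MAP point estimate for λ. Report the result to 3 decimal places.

λ̂_MAP = 6.889

Σxᵢ = 56, n = 8.
Posterior ∝ λ^6e^(−1λ) · λ^56e^(−8λ) = λ^62e^(−9λ), i.e. Gamma(shape=63, rate=9).
The mode of a Gamma(a, b) with a ≥ 1 (shape–rate) is (a−1)/b = 62/9 ≈ 6.889.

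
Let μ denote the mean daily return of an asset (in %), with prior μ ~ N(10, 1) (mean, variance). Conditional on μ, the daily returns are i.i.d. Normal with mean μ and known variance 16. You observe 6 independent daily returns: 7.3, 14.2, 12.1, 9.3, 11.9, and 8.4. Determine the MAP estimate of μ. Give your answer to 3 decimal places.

μ̂_MAP = 10.145

n = 6; x̄ = (7.3 + 14.2 + 12.1 + 9.3 + 11.9 + 8.4)/6 = 63.2/6 = 158/15 ≈ 10.5333.
For a Normal prior and Normal likelihood with known variance, the posterior is Normal; its mode equals its mean, the precision-weighted average.
Prior precision 1/σ₀² = 1/1 = 1; data precision n/σ² = 6/16 = 0.375.
μ̂ = (1·10 + 0.375·(158/15)) / (1 + 0.375) = 13.95/1.375 = 558/55 ≈ 10.145.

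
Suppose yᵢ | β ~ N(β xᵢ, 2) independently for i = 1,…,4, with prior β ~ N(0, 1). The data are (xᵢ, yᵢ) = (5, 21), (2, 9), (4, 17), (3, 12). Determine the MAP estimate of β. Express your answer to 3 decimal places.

β̂_MAP = 4.054

log p(β | y) = −Σ(yᵢ − βxᵢ)²/(2·2) − β²/(2·1) + const.
Setting the derivative to zero: Σxᵢ(yᵢ − βxᵢ)/2 − β/1 = 0, so β = Σxᵢyᵢ / (Σxᵢ² + σ²/τ²).
Σxᵢyᵢ = 5·21 + 2·9 + 4·17 + 3·12 = 227; Σxᵢ² = 54; σ²/τ² = 2.
β̂_MAP = 227 / (54 + 2) = 227/56 ≈ 4.054.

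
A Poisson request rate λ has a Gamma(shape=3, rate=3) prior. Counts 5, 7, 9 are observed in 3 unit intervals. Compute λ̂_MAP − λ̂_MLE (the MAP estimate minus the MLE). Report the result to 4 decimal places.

Σxᵢ = 21. Posterior is Gamma(24, 6); MAP = (24−1)/6 = 23/6 ≈ 3.83333.
MLE = x̄ = 21/3 ≈ 7.00000.
Difference = 23/6 − 21/3 = -19/6 ≈ -3.1667.

MAP − MLE = -3.1667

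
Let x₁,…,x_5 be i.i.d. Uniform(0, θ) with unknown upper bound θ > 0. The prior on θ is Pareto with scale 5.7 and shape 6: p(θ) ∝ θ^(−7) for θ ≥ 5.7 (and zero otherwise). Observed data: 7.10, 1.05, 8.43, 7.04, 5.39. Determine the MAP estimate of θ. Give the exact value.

θ̂_MAP = 8.43

The Uniform(0, θ) likelihood is θ^(−n) for θ ≥ max(xᵢ), zero otherwise. Here max(xᵢ) = 8.43.
Posterior ∝ θ^(−7) · θ^(−5) = θ^(−12) on θ ≥ max(5.7, 8.43) = 8.43.
This density is strictly decreasing in θ, so the posterior mode lies at the lower boundary of the support.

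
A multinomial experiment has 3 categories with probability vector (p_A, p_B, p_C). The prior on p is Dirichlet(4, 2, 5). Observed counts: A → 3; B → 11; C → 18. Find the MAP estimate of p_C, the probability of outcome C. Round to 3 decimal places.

MAP estimate of p_C = 0.550

The posterior is Dirichlet(αᵢ + nᵢ) = Dirichlet(7, 13, 23).
For a Dirichlet(a₁,…,a_K) with all aᵢ > 1, the mode has j-th component (aⱼ − 1)/(Σaᵢ − K).
Here Σaᵢ = 43 and K = 3, so p_C = (23 − 1)/(43 − 3) = 22/40 ≈ 0.550.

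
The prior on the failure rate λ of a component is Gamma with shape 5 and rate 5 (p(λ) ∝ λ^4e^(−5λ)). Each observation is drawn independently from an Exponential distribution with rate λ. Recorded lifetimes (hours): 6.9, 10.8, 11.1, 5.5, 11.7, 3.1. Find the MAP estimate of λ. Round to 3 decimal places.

λ̂_MAP = 0.185

The Exponential(rate=λ) likelihood is ∝ λ^n e^(−λΣtᵢ). Here n = 6 and Σtᵢ = 6.9 + 10.8 + 11.1 + 5.5 + 11.7 + 3.1 = 49.1.
Posterior ∝ λ^4e^(−5λ) · λ^6e^(−49.1λ) = λ^10e^(−54.1λ), i.e. Gamma(11, 54.1).
Mode = (a−1)/b = 10/54.1 ≈ 0.185.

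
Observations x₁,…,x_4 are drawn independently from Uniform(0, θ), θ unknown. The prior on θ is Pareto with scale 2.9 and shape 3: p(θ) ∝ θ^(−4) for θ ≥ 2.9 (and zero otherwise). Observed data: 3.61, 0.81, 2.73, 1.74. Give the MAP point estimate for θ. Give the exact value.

θ̂_MAP = 3.61

The Uniform(0, θ) likelihood is θ^(−n) for θ ≥ max(xᵢ), zero otherwise. Here max(xᵢ) = 3.61.
Posterior ∝ θ^(−4) · θ^(−4) = θ^(−8) on θ ≥ max(2.9, 3.61) = 3.61.
This density is strictly decreasing in θ, so the posterior mode lies at the lower boundary of the support.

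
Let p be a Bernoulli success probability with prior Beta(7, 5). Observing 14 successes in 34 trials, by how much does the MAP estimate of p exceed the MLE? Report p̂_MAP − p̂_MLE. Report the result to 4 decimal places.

MAP − MLE = 0.0428

Posterior is Beta(21, 25); MAP = (21−1)/(46−2) = 20/44 ≈ 0.45455.
MLE ignores the prior: p̂_MLE = k/n = 14/34 ≈ 0.41176.
Difference = 20/44 − 14/34 = 8/187 ≈ 0.0428.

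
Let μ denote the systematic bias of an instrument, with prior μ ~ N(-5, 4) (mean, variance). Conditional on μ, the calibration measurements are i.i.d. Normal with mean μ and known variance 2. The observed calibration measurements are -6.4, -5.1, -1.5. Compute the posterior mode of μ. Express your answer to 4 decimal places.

μ̂_MAP = -4.4286

n = 3; x̄ = ((-6.4) + (-5.1) + (-1.5))/3 = -13/3 = -13/3 ≈ -4.3333.
For a Normal prior and Normal likelihood with known variance, the posterior is Normal; its mode equals its mean, the precision-weighted average.
Prior precision 1/σ₀² = 1/4 = 0.25; data precision n/σ² = 3/2 = 1.5.
μ̂ = (0.25·(-5) + 1.5·(-13/3)) / (0.25 + 1.5) = (-7.75)/1.75 = -31/7 ≈ -4.4286.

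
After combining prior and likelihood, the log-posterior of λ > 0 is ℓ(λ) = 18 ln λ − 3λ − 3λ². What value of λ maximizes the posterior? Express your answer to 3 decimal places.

λ̂_MAP = 1.500

ℓ'(λ) = 18/λ − 3 − 6λ. Setting this to zero and multiplying by λ: 6λ² + 3λ − 18 = 0.
λ = (−3 + √(3² + 4·6·18)) / (2·6) = (−3 + √441) / 12 = (−3 + 21)/12 = 3/2.
ℓ''(λ) = −18/λ² − 6 < 0, confirming a maximum.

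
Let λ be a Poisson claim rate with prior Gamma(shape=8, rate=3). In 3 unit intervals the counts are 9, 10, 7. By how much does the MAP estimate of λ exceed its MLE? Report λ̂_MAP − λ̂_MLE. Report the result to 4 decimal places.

Σxᵢ = 26. Posterior is Gamma(34, 6); MAP = (34−1)/6 = 33/6 ≈ 5.50000.
MLE = x̄ = 26/3 ≈ 8.66667.
Difference = 33/6 − 26/3 = -19/6 ≈ -3.1667.

MAP − MLE = -3.1667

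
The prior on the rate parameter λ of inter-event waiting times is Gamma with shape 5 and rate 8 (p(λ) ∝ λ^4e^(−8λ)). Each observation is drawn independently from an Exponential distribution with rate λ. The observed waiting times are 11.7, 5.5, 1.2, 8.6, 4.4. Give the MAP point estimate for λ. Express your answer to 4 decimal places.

λ̂_MAP = 0.2284

The Exponential(rate=λ) likelihood is ∝ λ^n e^(−λΣtᵢ). Here n = 5 and Σtᵢ = 11.7 + 5.5 + 1.2 + 8.6 + 4.4 = 31.4.
Posterior ∝ λ^4e^(−8λ) · λ^5e^(−31.4λ) = λ^9e^(−39.4λ), i.e. Gamma(10, 39.4).
Mode = (a−1)/b = 9/39.4 ≈ 0.2284.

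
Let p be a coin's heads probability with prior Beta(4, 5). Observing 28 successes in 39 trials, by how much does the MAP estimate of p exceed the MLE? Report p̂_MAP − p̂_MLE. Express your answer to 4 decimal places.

MAP − MLE = -0.0440

Posterior is Beta(32, 16); MAP = (32−1)/(48−2) = 31/46 ≈ 0.67391.
MLE ignores the prior: p̂_MLE = k/n = 28/39 ≈ 0.71795.
Difference = 31/46 − 28/39 = -79/1794 ≈ -0.0440.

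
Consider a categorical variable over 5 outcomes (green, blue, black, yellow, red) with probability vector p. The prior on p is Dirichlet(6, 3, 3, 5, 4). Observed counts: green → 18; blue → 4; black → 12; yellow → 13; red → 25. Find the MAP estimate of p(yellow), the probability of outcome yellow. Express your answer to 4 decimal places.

MAP estimate of p(yellow) = 0.1932

The posterior is Dirichlet(αᵢ + nᵢ) = Dirichlet(24, 7, 15, 18, 29).
For a Dirichlet(a₁,…,a_K) with all aᵢ > 1, the mode has j-th component (aⱼ − 1)/(Σaᵢ − K).
Here Σaᵢ = 93 and K = 5, so p(yellow) = (18 − 1)/(93 − 5) = 17/88 ≈ 0.1932.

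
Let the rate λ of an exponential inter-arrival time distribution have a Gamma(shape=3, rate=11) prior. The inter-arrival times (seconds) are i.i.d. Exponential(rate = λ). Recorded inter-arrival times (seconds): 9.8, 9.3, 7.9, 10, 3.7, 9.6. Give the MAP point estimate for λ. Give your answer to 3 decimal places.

The Exponential(rate=λ) likelihood is ∝ λ^n e^(−λΣtᵢ). Here n = 6 and Σtᵢ = 9.8 + 9.3 + 7.9 + 10 + 3.7 + 9.6 = 50.3.
Posterior ∝ λ^2e^(−11λ) · λ^6e^(−50.3λ) = λ^8e^(−61.3λ), i.e. Gamma(9, 61.3).
Mode = (a−1)/b = 8/61.3 ≈ 0.131.

λ̂_MAP = 0.131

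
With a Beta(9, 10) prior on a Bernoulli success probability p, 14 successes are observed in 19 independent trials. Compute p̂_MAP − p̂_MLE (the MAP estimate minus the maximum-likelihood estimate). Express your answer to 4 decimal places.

MAP − MLE = -0.1257

Posterior is Beta(23, 15); MAP = (23−1)/(38−2) = 22/36 ≈ 0.61111.
MLE ignores the prior: p̂_MLE = k/n = 14/19 ≈ 0.73684.
Difference = 22/36 − 14/19 = -43/342 ≈ -0.1257.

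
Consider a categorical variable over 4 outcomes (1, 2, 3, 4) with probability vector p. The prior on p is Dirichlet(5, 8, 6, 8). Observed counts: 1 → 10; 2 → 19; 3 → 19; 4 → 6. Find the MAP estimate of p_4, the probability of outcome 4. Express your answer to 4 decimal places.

MAP estimate: 0.1688

The posterior is Dirichlet(αᵢ + nᵢ) = Dirichlet(15, 27, 25, 14).
For a Dirichlet(a₁,…,a_K) with all aᵢ > 1, the mode has j-th component (aⱼ − 1)/(Σaᵢ − K).
Here Σaᵢ = 81 and K = 4, so p_4 = (14 − 1)/(81 − 4) = 13/77 ≈ 0.1688.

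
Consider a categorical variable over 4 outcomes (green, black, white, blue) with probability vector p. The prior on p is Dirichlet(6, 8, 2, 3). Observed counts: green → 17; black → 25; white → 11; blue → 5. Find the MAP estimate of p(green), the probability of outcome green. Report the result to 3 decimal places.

The posterior is Dirichlet(αᵢ + nᵢ) = Dirichlet(23, 33, 13, 8).
For a Dirichlet(a₁,…,a_K) with all aᵢ > 1, the mode has j-th component (aⱼ − 1)/(Σaᵢ − K).
Here Σaᵢ = 77 and K = 4, so p(green) = (23 − 1)/(77 − 4) = 22/73 ≈ 0.301.

MAP estimate of p(green) = 0.301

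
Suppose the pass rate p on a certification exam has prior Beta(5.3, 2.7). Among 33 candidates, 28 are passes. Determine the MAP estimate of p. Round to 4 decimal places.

p̂_MAP = 0.8282

Prior: Beta(5.3, 2.7).
Data: 28 successes in 33 trials. The binomial likelihood contributes p^28(1−p)^5, so the posterior is Beta(5.3+28, 2.7+5) = Beta(33.3, 7.7).
For Beta(a, b) with a, b > 1 the mode is (a−1)/(a+b−2) = 32.3/39 ≈ 0.8282.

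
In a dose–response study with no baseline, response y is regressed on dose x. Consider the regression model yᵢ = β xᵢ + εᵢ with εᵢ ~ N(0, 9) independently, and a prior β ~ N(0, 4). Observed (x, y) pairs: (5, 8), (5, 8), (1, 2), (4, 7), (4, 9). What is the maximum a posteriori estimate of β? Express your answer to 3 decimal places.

β̂_MAP = 1.713

log p(β | y) = −Σ(yᵢ − βxᵢ)²/(2·9) − β²/(2·4) + const.
Setting the derivative to zero: Σxᵢ(yᵢ − βxᵢ)/9 − β/4 = 0, so β = Σxᵢyᵢ / (Σxᵢ² + σ²/τ²).
Σxᵢyᵢ = 5·8 + 5·8 + 1·2 + 4·7 + 4·9 = 146; Σxᵢ² = 83; σ²/τ² = 2.25.
β̂_MAP = 146 / (83 + 2.25) = 146/85.25 ≈ 1.713.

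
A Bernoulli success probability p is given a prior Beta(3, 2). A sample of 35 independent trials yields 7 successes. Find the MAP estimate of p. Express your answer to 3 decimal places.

p̂_MAP = 0.237

Prior: Beta(3, 2).
Data: 7 successes in 35 trials. The binomial likelihood contributes p^7(1−p)^28, so the posterior is Beta(3+7, 2+28) = Beta(10, 30).
For Beta(a, b) with a, b > 1 the mode is (a−1)/(a+b−2) = 9/38 ≈ 0.237.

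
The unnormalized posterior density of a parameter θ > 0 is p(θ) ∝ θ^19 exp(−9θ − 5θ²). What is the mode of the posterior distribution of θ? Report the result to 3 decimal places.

θ̂_MAP = 1.000

ℓ'(θ) = 19/θ − 9 − 10θ. Setting this to zero and multiplying by θ: 10θ² + 9θ − 19 = 0.
θ = (−9 + √(9² + 4·10·19)) / (2·10) = (−9 + √841) / 20 = (−9 + 29)/20 = 1.
ℓ''(θ) = −19/θ² − 10 < 0, confirming a maximum.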